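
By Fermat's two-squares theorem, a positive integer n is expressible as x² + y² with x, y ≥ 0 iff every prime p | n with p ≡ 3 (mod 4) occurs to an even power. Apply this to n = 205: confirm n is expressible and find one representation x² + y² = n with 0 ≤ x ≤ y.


Step 1: Factor n = 205 = 5 · 41.
Step 2: Check the mod-4 condition on each prime factor: 5 ≡ 1 (mod 4), exponent 1; 41 ≡ 1 (mod 4), exponent 1.
All primes ≡ 3 (mod 4) appear to even exponent (or don't appear), so by the two-squares theorem n IS expressible as a sum of two squares.
Step 3: Build a representation. Here n = 5 · 41 is a product of primes ≡ 1 (mod 4). Each prime p ≡ 1 (mod 4) is itself a sum of two squares; find a² by testing p − a² for a perfect square:
  5: 5 − 1² = 4 = 2² ⇒ 5 = 1² + 2².
  41: 41 − 1² = 40, 41 − 2² = 37, 41 − 3² = 32, 41 − 4² = 25 = 5² ⇒ 41 = 4² + 5².
  Combine using the Brahmagupta–Fibonacci identity (a² + b²)(c² + d²) = (ac − bd)² + (ad + bc)² = (ac + bd)² + (ad − bc)²:
  5 · 41 = 205: from (1² + 2²)(4² + 5²), take (1·4 − 2·5, 1·5 + 2·4) = (4 − 10, 5 + 8) = (-6, 13); dropping signs (only squares matter) gives (6, 13); check 6² + 13² = 36 + 169 = 205 ✓.
Step 4: Order so x ≤ y and verify: 6² + 13² = 36 + 169 = 205 = n. ✓

n = 205 = 6² + 13² (one valid representation with x ≤ y).


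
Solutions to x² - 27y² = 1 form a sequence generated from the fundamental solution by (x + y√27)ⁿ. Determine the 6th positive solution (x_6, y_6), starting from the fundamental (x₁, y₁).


Step 1: Find the fundamental solution (x₁, y₁) of x² - 27y² = 1.
  Expand √27 as a continued fraction. a₀ = ⌊√27⌋ = 5; iterate m_{k+1} = d_k·a_k − m_k, d_{k+1} = (27 − m_{k+1}²)/d_k, a_{k+1} = ⌊(a₀ + m_{k+1})/d_{k+1}⌋ (starting m₀ = 0, d₀ = 1), with convergents p_k = a_k·p_{k-1} + p_{k-2}, q_k = a_k·q_{k-1} + q_{k-2} (p₋₁ = 1, q₋₁ = 0):
  k = 0: a₀ = 5; p₀/q₀ = 5/1; p₀² − 27·q₀² = 25 − 27 = -2.
  k = 1: m = 5, d = 2, a = ⌊(5 + 5)/2⌋ = 5; p/q = (5·5 + 1)/(5·1 + 0) = 26/5; p² − 27·q² = 676 − 675 = 1.
  The first convergent with p² − 27·q² = 1 gives the fundamental solution (x₁, y₁) = (26, 5).
Step 2: Apply the recurrence (x_{n+1}, y_{n+1}) = (x₁x_n + 27y₁y_n, x₁y_n + y₁x_n) repeatedly.
  From (x_1, y_1) = (26, 5): x_2 = 26·26 + 27·5·5 = 1351; y_2 = 26·5 + 5·26 = 260.
  From (x_2, y_2) = (1351, 260): x_3 = 26·1351 + 27·5·260 = 70226; y_3 = 26·260 + 5·1351 = 13515.
  From (x_3, y_3) = (70226, 13515): x_4 = 26·70226 + 27·5·13515 = 3650401; y_4 = 26·13515 + 5·70226 = 702520.
  From (x_4, y_4) = (3650401, 702520): x_5 = 26·3650401 + 27·5·702520 = 189750626; y_5 = 26·702520 + 5·3650401 = 36517525.
  From (x_5, y_5) = (189750626, 36517525): x_6 = 26·189750626 + 27·5·36517525 = 9863382151; y_6 = 26·36517525 + 5·189750626 = 1898208780.
Step 3: Verify x_6² - 27·y_6² = 97286307456665386801 - 97286307456665386800 = 1 (should be 1). ✓

(x_1, y_1) = (26, 5); (x_6, y_6) = (9863382151, 1898208780).


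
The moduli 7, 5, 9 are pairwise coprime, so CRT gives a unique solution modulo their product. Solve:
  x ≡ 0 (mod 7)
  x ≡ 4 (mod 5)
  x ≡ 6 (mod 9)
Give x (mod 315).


Moduli 7, 5, 9 are pairwise coprime; by CRT there is a unique solution modulo M = 7 · 5 · 9 = 315.
Solve pairwise, accumulating the modulus:
  Start with x ≡ 0 (mod 7).
  Combine with x ≡ 4 (mod 5): since gcd(7, 5) = 1, we get a unique residue mod 35.
    Write x = 0 + 7·t and substitute into x ≡ 4 (mod 5): 7·t ≡ 4 − 0 = 4 (mod 5).
    Reduce coefficients mod 5: 2·t ≡ 4 (mod 5).
    The inverse of 2 mod 5 is 3 (since 2·3 = 6 = 1·5 + 1), so t ≡ 3·4 = 12 ≡ 2 (mod 5).
    Then x = 0 + 7·2 = 14, valid modulo lcm(7, 5) = 35: x ≡ 14 (mod 35).
  Combine with x ≡ 6 (mod 9): since gcd(35, 9) = 1, we get a unique residue mod 315.
    Write x = 14 + 35·t and substitute into x ≡ 6 (mod 9): 35·t ≡ 6 − 14 = -8 (mod 9).
    Reduce coefficients mod 9: 8·t ≡ 1 (mod 9).
    The inverse of 8 mod 9 is 8 (since 8·8 = 64 = 7·9 + 1), so t ≡ 8·1 = 8 ≡ 8 (mod 9).
    Then x = 14 + 35·8 = 294, valid modulo lcm(35, 9) = 315: x ≡ 294 (mod 315).
Verify: 294 mod 7 = 0 ✓, 294 mod 5 = 4 ✓, 294 mod 9 = 6 ✓.

x ≡ 294 (mod 315).


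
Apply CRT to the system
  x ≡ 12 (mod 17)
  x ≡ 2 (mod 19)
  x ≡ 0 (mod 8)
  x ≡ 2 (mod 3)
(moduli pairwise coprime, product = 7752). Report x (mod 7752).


Product of moduli M = 17 · 19 · 8 · 3 = 7752.
Merge one congruence at a time:
  Start: x ≡ 12 (mod 17).
  Combine with x ≡ 2 (mod 19); new modulus lcm = 323.
    Write x = 12 + 17·t and substitute into x ≡ 2 (mod 19): 17·t ≡ 2 − 12 = -10 (mod 19).
    Reduce coefficients mod 19: 17·t ≡ 9 (mod 19).
    The inverse of 17 mod 19 is 9 (since 17·9 = 153 = 8·19 + 1), so t ≡ 9·9 = 81 ≡ 5 (mod 19).
    Then x = 12 + 17·5 = 97, valid modulo lcm(17, 19) = 323: x ≡ 97 (mod 323).
  Combine with x ≡ 0 (mod 8); new modulus lcm = 2584.
    Write x = 97 + 323·t and substitute into x ≡ 0 (mod 8): 323·t ≡ 0 − 97 = -97 (mod 8).
    Reduce coefficients mod 8: 3·t ≡ 7 (mod 8).
    The inverse of 3 mod 8 is 3 (since 3·3 = 9 = 1·8 + 1), so t ≡ 3·7 = 21 ≡ 5 (mod 8).
    Then x = 97 + 323·5 = 1712, valid modulo lcm(323, 8) = 2584: x ≡ 1712 (mod 2584).
  Combine with x ≡ 2 (mod 3); new modulus lcm = 7752.
    Write x = 1712 + 2584·t and substitute into x ≡ 2 (mod 3): 2584·t ≡ 2 − 1712 = -1710 (mod 3).
    Reduce coefficients mod 3: 1·t ≡ 0 (mod 3).
    So t ≡ 0 (mod 3).
    Then x = 1712 + 2584·0 = 1712, valid modulo lcm(2584, 3) = 7752: x ≡ 1712 (mod 7752).
Verify against each original: 1712 mod 17 = 12, 1712 mod 19 = 2, 1712 mod 8 = 0, 1712 mod 3 = 2.

x ≡ 1712 (mod 7752).


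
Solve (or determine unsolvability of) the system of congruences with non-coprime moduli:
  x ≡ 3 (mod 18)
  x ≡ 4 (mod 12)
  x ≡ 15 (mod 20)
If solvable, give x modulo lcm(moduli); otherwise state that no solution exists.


Moduli 18, 12, 20 are not pairwise coprime, so CRT works modulo lcm(m_i) when all pairwise compatibility conditions hold.
Pairwise compatibility: gcd(m_i, m_j) must divide a_i - a_j for every pair.
Merge one congruence at a time:
  Start: x ≡ 3 (mod 18).
  Combine with x ≡ 4 (mod 12): gcd(18, 12) = 6, and 4 - 3 = 1 is NOT divisible by 6.
    ⇒ system is inconsistent (no integer solution).

No solution (the system is inconsistent).


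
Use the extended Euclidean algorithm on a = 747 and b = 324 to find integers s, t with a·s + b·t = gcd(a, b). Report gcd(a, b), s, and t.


Euclidean algorithm on (747, 324) — divide until remainder is 0:
  747 = 2 · 324 + 99
  324 = 3 · 99 + 27
  99 = 3 · 27 + 18
  27 = 1 · 18 + 9
  18 = 2 · 9 + 0
gcd(747, 324) = 9.
Track Bezout coefficients alongside the remainders: start with r₀ = 747 = a·1 + b·0 (s = 1, t = 0) and r₁ = 324 = a·0 + b·1 (s = 0, t = 1); each new remainder r_{k+1} = r_{k-1} − q_k·r_k inherits s_{k+1} = s_{k-1} − q_k·s_k, t_{k+1} = t_{k-1} − q_k·t_k, so r_k = a·s_k + b·t_k at every step:
  q = 2: r = 99, s = 1 − 2·0 = 1, t = 0 − 2·1 = -2  (check: 747·1 + 324·(-2) = 99)
  q = 3: r = 27, s = 0 − 3·1 = -3, t = 1 − 3·(-2) = 7  (check: 747·(-3) + 324·7 = 27)
  q = 3: r = 18, s = 1 − 3·(-3) = 10, t = -2 − 3·7 = -23  (check: 747·10 + 324·(-23) = 18)
  q = 1: r = 9, s = -3 − 1·10 = -13, t = 7 − 1·(-23) = 30  (check: 747·(-13) + 324·30 = 9)
The row with r = 9 (the gcd) gives the Bezout coefficients s = -13, t = 30.
Result: 747 · (-13) + 324 · (30) = 9.

gcd(747, 324) = 9; s = -13, t = 30 (check: 747·(-13) + 324·30 = 9).


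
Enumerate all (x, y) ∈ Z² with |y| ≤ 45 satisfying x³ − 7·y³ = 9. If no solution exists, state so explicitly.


The equation is x³ - 7y³ = 9. For fixed y, x³ = 7·y³ + 9, so a solution requires the RHS to be a perfect cube.
Strategy: iterate y from -45 to 45, compute RHS = 7·y³ + 9, and check whether it is a (positive or negative) perfect cube.
Check small values of y:
  y = 0: RHS = 9 is not a perfect cube.
  y = 1: RHS = 16 is not a perfect cube.
  y = -1: RHS = 2 is not a perfect cube.
  y = 2: RHS = 65 is not a perfect cube.
  y = -2: RHS = -47 is not a perfect cube.
  y = 3: RHS = 198 is not a perfect cube.
  y = -3: RHS = -180 is not a perfect cube.
Continuing the search up to |y| = 45 finds no solutions either.
No (x, y) in the scanned range satisfies the equation.

No integer solutions with |y| ≤ 45.


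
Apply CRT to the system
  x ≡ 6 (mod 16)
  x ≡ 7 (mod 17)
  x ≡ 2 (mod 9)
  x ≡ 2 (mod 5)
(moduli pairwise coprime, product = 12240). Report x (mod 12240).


Product of moduli M = 16 · 17 · 9 · 5 = 12240.
Merge one congruence at a time:
  Start: x ≡ 6 (mod 16).
  Combine with x ≡ 7 (mod 17); new modulus lcm = 272.
    Write x = 6 + 16·t and substitute into x ≡ 7 (mod 17): 16·t ≡ 7 − 6 = 1 (mod 17).
    The inverse of 16 mod 17 is 16 (since 16·16 = 256 = 15·17 + 1), so t ≡ 16·1 = 16 ≡ 16 (mod 17).
    Then x = 6 + 16·16 = 262, valid modulo lcm(16, 17) = 272: x ≡ 262 (mod 272).
  Combine with x ≡ 2 (mod 9); new modulus lcm = 2448.
    Write x = 262 + 272·t and substitute into x ≡ 2 (mod 9): 272·t ≡ 2 − 262 = -260 (mod 9).
    Reduce coefficients mod 9: 2·t ≡ 1 (mod 9).
    The inverse of 2 mod 9 is 5 (since 2·5 = 10 = 1·9 + 1), so t ≡ 5·1 = 5 ≡ 5 (mod 9).
    Then x = 262 + 272·5 = 1622, valid modulo lcm(272, 9) = 2448: x ≡ 1622 (mod 2448).
  Combine with x ≡ 2 (mod 5); new modulus lcm = 12240.
    Write x = 1622 + 2448·t and substitute into x ≡ 2 (mod 5): 2448·t ≡ 2 − 1622 = -1620 (mod 5).
    Reduce coefficients mod 5: 3·t ≡ 0 (mod 5).
    The inverse of 3 mod 5 is 2 (since 3·2 = 6 = 1·5 + 1), so t ≡ 2·0 = 0 ≡ 0 (mod 5).
    Then x = 1622 + 2448·0 = 1622, valid modulo lcm(2448, 5) = 12240: x ≡ 1622 (mod 12240).
Verify against each original: 1622 mod 16 = 6, 1622 mod 17 = 7, 1622 mod 9 = 2, 1622 mod 5 = 2.

x ≡ 1622 (mod 12240).


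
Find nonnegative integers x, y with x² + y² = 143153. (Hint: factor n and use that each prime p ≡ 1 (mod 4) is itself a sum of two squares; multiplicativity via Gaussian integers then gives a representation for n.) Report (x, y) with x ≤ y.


Step 1: Factor n = 143153 = 37 · 53 · 73.
Step 2: Check the mod-4 condition on each prime factor: 37 ≡ 1 (mod 4), exponent 1; 53 ≡ 1 (mod 4), exponent 1; 73 ≡ 1 (mod 4), exponent 1.
All primes ≡ 3 (mod 4) appear to even exponent (or don't appear), so by the two-squares theorem n IS expressible as a sum of two squares.
Step 3: Build a representation. Here n = 37 · 53 · 73 is a product of primes ≡ 1 (mod 4). Each prime p ≡ 1 (mod 4) is itself a sum of two squares; find a² by testing p − a² for a perfect square:
  37: 37 − 1² = 36 = 6² ⇒ 37 = 1² + 6².
  53: 53 − 1² = 52, 53 − 2² = 49 = 7² ⇒ 53 = 2² + 7².
  73: 73 − 1² = 72, 73 − 2² = 69, 73 − 3² = 64 = 8² ⇒ 73 = 3² + 8².
  Combine using the Brahmagupta–Fibonacci identity (a² + b²)(c² + d²) = (ac − bd)² + (ad + bc)² = (ac + bd)² + (ad − bc)²:
  37 · 53 = 1961: from (1² + 6²)(2² + 7²), take (1·2 − 6·7, 1·7 + 6·2) = (2 − 42, 7 + 12) = (-40, 19); dropping signs (only squares matter) gives (40, 19); check 40² + 19² = 1600 + 361 = 1961 ✓.
  1961 · 73 = 143153: from (40² + 19²)(3² + 8²), take (40·3 − 19·8, 40·8 + 19·3) = (120 − 152, 320 + 57) = (-32, 377); dropping signs (only squares matter) gives (32, 377); check 32² + 377² = 1024 + 142129 = 143153 ✓.
Step 4: Order so x ≤ y and verify: 32² + 377² = 1024 + 142129 = 143153 = n. ✓

n = 143153 = 32² + 377² (one valid representation with x ≤ y).


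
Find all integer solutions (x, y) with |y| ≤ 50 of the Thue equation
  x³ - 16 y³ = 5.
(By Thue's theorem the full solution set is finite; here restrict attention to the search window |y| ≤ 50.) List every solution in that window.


The equation is x³ - 16y³ = 5. For fixed y, x³ = 16·y³ + 5, so a solution requires the RHS to be a perfect cube.
Strategy: iterate y from -50 to 50, compute RHS = 16·y³ + 5, and check whether it is a (positive or negative) perfect cube.
Check small values of y:
  y = 0: RHS = 5 is not a perfect cube.
  y = 1: RHS = 21 is not a perfect cube.
  y = -1: RHS = -11 is not a perfect cube.
  y = 2: RHS = 133 is not a perfect cube.
  y = -2: RHS = -123 is not a perfect cube.
  y = 3: RHS = 437 is not a perfect cube.
  y = -3: RHS = -427 is not a perfect cube.
Continuing the search up to |y| = 50 finds no solutions either.
No (x, y) in the scanned range satisfies the equation.

No integer solutions with |y| ≤ 50.


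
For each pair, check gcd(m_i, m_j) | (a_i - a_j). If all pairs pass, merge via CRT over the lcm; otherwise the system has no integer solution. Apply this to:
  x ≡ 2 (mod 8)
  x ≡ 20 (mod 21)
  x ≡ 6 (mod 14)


Moduli 8, 21, 14 are not pairwise coprime, so CRT works modulo lcm(m_i) when all pairwise compatibility conditions hold.
Pairwise compatibility: gcd(m_i, m_j) must divide a_i - a_j for every pair.
Merge one congruence at a time:
  Start: x ≡ 2 (mod 8).
  Combine with x ≡ 20 (mod 21): gcd(8, 21) = 1; 20 - 2 = 18, which IS divisible by 1, so compatible.
    Write x = 2 + 8·t and substitute into x ≡ 20 (mod 21): 8·t ≡ 20 − 2 = 18 (mod 21).
    The inverse of 8 mod 21 is 8 (since 8·8 = 64 = 3·21 + 1), so t ≡ 8·18 = 144 ≡ 18 (mod 21).
    Then x = 2 + 8·18 = 146, valid modulo lcm(8, 21) = 168: x ≡ 146 (mod 168).
  Combine with x ≡ 6 (mod 14): gcd(168, 14) = 14; 6 - 146 = -140, which IS divisible by 14, so compatible.
    Write x = 146 + 168·t and substitute into x ≡ 6 (mod 14): 168·t ≡ 6 − 146 = -140 (mod 14).
    Divide the congruence (and modulus) by g = 14: 12·t ≡ -10 (mod 1).
    Modulo 1 every t works; take t = 0.
    Then x = 146 + 168·0 = 146, valid modulo lcm(168, 14) = 168: x ≡ 146 (mod 168).
Verify: 146 mod 8 = 2, 146 mod 21 = 20, 146 mod 14 = 6.

x ≡ 146 (mod 168).


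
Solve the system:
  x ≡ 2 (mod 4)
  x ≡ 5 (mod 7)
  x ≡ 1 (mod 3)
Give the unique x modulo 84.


Moduli 4, 7, 3 are pairwise coprime; by CRT there is a unique solution modulo M = 4 · 7 · 3 = 84.
Solve pairwise, accumulating the modulus:
  Start with x ≡ 2 (mod 4).
  Combine with x ≡ 5 (mod 7): since gcd(4, 7) = 1, we get a unique residue mod 28.
    Write x = 2 + 4·t and substitute into x ≡ 5 (mod 7): 4·t ≡ 5 − 2 = 3 (mod 7).
    The inverse of 4 mod 7 is 2 (since 4·2 = 8 = 1·7 + 1), so t ≡ 2·3 = 6 ≡ 6 (mod 7).
    Then x = 2 + 4·6 = 26, valid modulo lcm(4, 7) = 28: x ≡ 26 (mod 28).
  Combine with x ≡ 1 (mod 3): since gcd(28, 3) = 1, we get a unique residue mod 84.
    Write x = 26 + 28·t and substitute into x ≡ 1 (mod 3): 28·t ≡ 1 − 26 = -25 (mod 3).
    Reduce coefficients mod 3: 1·t ≡ 2 (mod 3).
    So t ≡ 2 (mod 3).
    Then x = 26 + 28·2 = 82, valid modulo lcm(28, 3) = 84: x ≡ 82 (mod 84).
Verify: 82 mod 4 = 2 ✓, 82 mod 7 = 5 ✓, 82 mod 3 = 1 ✓.

x ≡ 82 (mod 84).


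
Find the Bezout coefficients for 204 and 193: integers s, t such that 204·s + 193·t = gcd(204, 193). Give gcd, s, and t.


Euclidean algorithm on (204, 193) — divide until remainder is 0:
  204 = 1 · 193 + 11
  193 = 17 · 11 + 6
  11 = 1 · 6 + 5
  6 = 1 · 5 + 1
  5 = 5 · 1 + 0
gcd(204, 193) = 1.
Track Bezout coefficients alongside the remainders: start with r₀ = 204 = a·1 + b·0 (s = 1, t = 0) and r₁ = 193 = a·0 + b·1 (s = 0, t = 1); each new remainder r_{k+1} = r_{k-1} − q_k·r_k inherits s_{k+1} = s_{k-1} − q_k·s_k, t_{k+1} = t_{k-1} − q_k·t_k, so r_k = a·s_k + b·t_k at every step:
  q = 1: r = 11, s = 1 − 1·0 = 1, t = 0 − 1·1 = -1  (check: 204·1 + 193·(-1) = 11)
  q = 17: r = 6, s = 0 − 17·1 = -17, t = 1 − 17·(-1) = 18  (check: 204·(-17) + 193·18 = 6)
  q = 1: r = 5, s = 1 − 1·(-17) = 18, t = -1 − 1·18 = -19  (check: 204·18 + 193·(-19) = 5)
  q = 1: r = 1, s = -17 − 1·18 = -35, t = 18 − 1·(-19) = 37  (check: 204·(-35) + 193·37 = 1)
The row with r = 1 (the gcd) gives the Bezout coefficients s = -35, t = 37.
Result: 204 · (-35) + 193 · (37) = 1.

gcd(204, 193) = 1; s = -35, t = 37 (check: 204·(-35) + 193·37 = 1).


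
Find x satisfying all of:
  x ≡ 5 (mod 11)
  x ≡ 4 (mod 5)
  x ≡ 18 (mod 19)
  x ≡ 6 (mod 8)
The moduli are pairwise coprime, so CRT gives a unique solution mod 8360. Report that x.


Product of moduli M = 11 · 5 · 19 · 8 = 8360.
Merge one congruence at a time:
  Start: x ≡ 5 (mod 11).
  Combine with x ≡ 4 (mod 5); new modulus lcm = 55.
    Write x = 5 + 11·t and substitute into x ≡ 4 (mod 5): 11·t ≡ 4 − 5 = -1 (mod 5).
    Reduce coefficients mod 5: 1·t ≡ 4 (mod 5).
    So t ≡ 4 (mod 5).
    Then x = 5 + 11·4 = 49, valid modulo lcm(11, 5) = 55: x ≡ 49 (mod 55).
  Combine with x ≡ 18 (mod 19); new modulus lcm = 1045.
    Write x = 49 + 55·t and substitute into x ≡ 18 (mod 19): 55·t ≡ 18 − 49 = -31 (mod 19).
    Reduce coefficients mod 19: 17·t ≡ 7 (mod 19).
    The inverse of 17 mod 19 is 9 (since 17·9 = 153 = 8·19 + 1), so t ≡ 9·7 = 63 ≡ 6 (mod 19).
    Then x = 49 + 55·6 = 379, valid modulo lcm(55, 19) = 1045: x ≡ 379 (mod 1045).
  Combine with x ≡ 6 (mod 8); new modulus lcm = 8360.
    Write x = 379 + 1045·t and substitute into x ≡ 6 (mod 8): 1045·t ≡ 6 − 379 = -373 (mod 8).
    Reduce coefficients mod 8: 5·t ≡ 3 (mod 8).
    The inverse of 5 mod 8 is 5 (since 5·5 = 25 = 3·8 + 1), so t ≡ 5·3 = 15 ≡ 7 (mod 8).
    Then x = 379 + 1045·7 = 7694, valid modulo lcm(1045, 8) = 8360: x ≡ 7694 (mod 8360).
Verify against each original: 7694 mod 11 = 5, 7694 mod 5 = 4, 7694 mod 19 = 18, 7694 mod 8 = 6.

x ≡ 7694 (mod 8360).


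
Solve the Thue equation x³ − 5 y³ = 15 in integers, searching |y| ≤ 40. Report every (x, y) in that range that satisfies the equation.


The equation is x³ - 5y³ = 15. For fixed y, x³ = 5·y³ + 15, so a solution requires the RHS to be a perfect cube.
Strategy: iterate y from -40 to 40, compute RHS = 5·y³ + 15, and check whether it is a (positive or negative) perfect cube.
Check small values of y:
  y = 0: RHS = 15 is not a perfect cube.
  y = 1: RHS = 20 is not a perfect cube.
  y = -1: RHS = 10 is not a perfect cube.
  y = 2: RHS = 55 is not a perfect cube.
  y = -2: RHS = -25 is not a perfect cube.
  y = 3: RHS = 150 is not a perfect cube.
  y = -3: RHS = -120 is not a perfect cube.
Continuing the search up to |y| = 40 finds no solutions either.
No (x, y) in the scanned range satisfies the equation.

No integer solutions with |y| ≤ 40.


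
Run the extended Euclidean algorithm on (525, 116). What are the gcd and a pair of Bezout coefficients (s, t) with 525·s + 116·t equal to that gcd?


Euclidean algorithm on (525, 116) — divide until remainder is 0:
  525 = 4 · 116 + 61
  116 = 1 · 61 + 55
  61 = 1 · 55 + 6
  55 = 9 · 6 + 1
  6 = 6 · 1 + 0
gcd(525, 116) = 1.
Track Bezout coefficients alongside the remainders: start with r₀ = 525 = a·1 + b·0 (s = 1, t = 0) and r₁ = 116 = a·0 + b·1 (s = 0, t = 1); each new remainder r_{k+1} = r_{k-1} − q_k·r_k inherits s_{k+1} = s_{k-1} − q_k·s_k, t_{k+1} = t_{k-1} − q_k·t_k, so r_k = a·s_k + b·t_k at every step:
  q = 4: r = 61, s = 1 − 4·0 = 1, t = 0 − 4·1 = -4  (check: 525·1 + 116·(-4) = 61)
  q = 1: r = 55, s = 0 − 1·1 = -1, t = 1 − 1·(-4) = 5  (check: 525·(-1) + 116·5 = 55)
  q = 1: r = 6, s = 1 − 1·(-1) = 2, t = -4 − 1·5 = -9  (check: 525·2 + 116·(-9) = 6)
  q = 9: r = 1, s = -1 − 9·2 = -19, t = 5 − 9·(-9) = 86  (check: 525·(-19) + 116·86 = 1)
The row with r = 1 (the gcd) gives the Bezout coefficients s = -19, t = 86.
Result: 525 · (-19) + 116 · (86) = 1.

gcd(525, 116) = 1; s = -19, t = 86 (check: 525·(-19) + 116·86 = 1).


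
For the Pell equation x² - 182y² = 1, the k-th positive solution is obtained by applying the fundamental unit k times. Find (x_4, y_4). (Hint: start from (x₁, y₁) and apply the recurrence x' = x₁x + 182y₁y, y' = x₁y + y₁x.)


Step 1: Find the fundamental solution (x₁, y₁) of x² - 182y² = 1.
  Expand √182 as a continued fraction. a₀ = ⌊√182⌋ = 13; iterate m_{k+1} = d_k·a_k − m_k, d_{k+1} = (182 − m_{k+1}²)/d_k, a_{k+1} = ⌊(a₀ + m_{k+1})/d_{k+1}⌋ (starting m₀ = 0, d₀ = 1), with convergents p_k = a_k·p_{k-1} + p_{k-2}, q_k = a_k·q_{k-1} + q_{k-2} (p₋₁ = 1, q₋₁ = 0):
  k = 0: a₀ = 13; p₀/q₀ = 13/1; p₀² − 182·q₀² = 169 − 182 = -13.
  k = 1: m = 13, d = 13, a = ⌊(13 + 13)/13⌋ = 2; p/q = (2·13 + 1)/(2·1 + 0) = 27/2; p² − 182·q² = 729 − 728 = 1.
  The first convergent with p² − 182·q² = 1 gives the fundamental solution (x₁, y₁) = (27, 2).
Step 2: Apply the recurrence (x_{n+1}, y_{n+1}) = (x₁x_n + 182y₁y_n, x₁y_n + y₁x_n) repeatedly.
  From (x_1, y_1) = (27, 2): x_2 = 27·27 + 182·2·2 = 1457; y_2 = 27·2 + 2·27 = 108.
  From (x_2, y_2) = (1457, 108): x_3 = 27·1457 + 182·2·108 = 78651; y_3 = 27·108 + 2·1457 = 5830.
  From (x_3, y_3) = (78651, 5830): x_4 = 27·78651 + 182·2·5830 = 4245697; y_4 = 27·5830 + 2·78651 = 314712.
Step 3: Verify x_4² - 182·y_4² = 18025943015809 - 18025943015808 = 1 (should be 1). ✓

(x_1, y_1) = (27, 2); (x_4, y_4) = (4245697, 314712).


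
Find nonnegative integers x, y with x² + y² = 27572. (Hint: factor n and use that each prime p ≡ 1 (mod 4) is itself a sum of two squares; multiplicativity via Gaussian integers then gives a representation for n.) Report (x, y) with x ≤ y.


Step 1: Factor n = 27572 = 2^2 · 61 · 113.
Step 2: Check the mod-4 condition on each prime factor: 2 = 2 (special); 61 ≡ 1 (mod 4), exponent 1; 113 ≡ 1 (mod 4), exponent 1.
All primes ≡ 3 (mod 4) appear to even exponent (or don't appear), so by the two-squares theorem n IS expressible as a sum of two squares.
Step 3: Build a representation. Group n = k² · m with k = 2 and m = 61 · 113 = 6893 (a product of primes ≡ 1 (mod 4)); a representation of m scales to one of n via (k·x)² + (k·y)² = k²(x² + y²). Each prime p ≡ 1 (mod 4) is itself a sum of two squares; find a² by testing p − a² for a perfect square:
  61: 61 − 1² = 60, 61 − 2² = 57, 61 − 3² = 52, 61 − 4² = 45, 61 − 5² = 36 = 6² ⇒ 61 = 5² + 6².
  113: 113 − 1² = 112, 113 − 2² = 109, 113 − 3² = 104, 113 − 4² = 97, 113 − 5² = 88, 113 − 6² = 77, 113 − 7² = 64 = 8² ⇒ 113 = 7² + 8².
  Combine using the Brahmagupta–Fibonacci identity (a² + b²)(c² + d²) = (ac − bd)² + (ad + bc)² = (ac + bd)² + (ad − bc)²:
  61 · 113 = 6893: from (5² + 6²)(7² + 8²), take (5·7 − 6·8, 5·8 + 6·7) = (35 − 48, 40 + 42) = (-13, 82); dropping signs (only squares matter) gives (13, 82); check 13² + 82² = 169 + 6724 = 6893 ✓.
  Scale by k = 2: (2·13, 2·82) = (26, 164).
Step 4: Order so x ≤ y and verify: 26² + 164² = 676 + 26896 = 27572 = n. ✓

n = 27572 = 26² + 164² (one valid representation with x ≤ y).


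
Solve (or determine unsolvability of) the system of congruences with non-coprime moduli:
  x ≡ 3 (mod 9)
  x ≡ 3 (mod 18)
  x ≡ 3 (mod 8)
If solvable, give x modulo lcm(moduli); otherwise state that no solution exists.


Moduli 9, 18, 8 are not pairwise coprime, so CRT works modulo lcm(m_i) when all pairwise compatibility conditions hold.
Pairwise compatibility: gcd(m_i, m_j) must divide a_i - a_j for every pair.
Merge one congruence at a time:
  Start: x ≡ 3 (mod 9).
  Combine with x ≡ 3 (mod 18): gcd(9, 18) = 9; 3 - 3 = 0, which IS divisible by 9, so compatible.
    Write x = 3 + 9·t and substitute into x ≡ 3 (mod 18): 9·t ≡ 3 − 3 = 0 (mod 18).
    Divide the congruence (and modulus) by g = 9: 1·t ≡ 0 (mod 2).
    So t ≡ 0 (mod 2).
    Then x = 3 + 9·0 = 3, valid modulo lcm(9, 18) = 18: x ≡ 3 (mod 18).
  Combine with x ≡ 3 (mod 8): gcd(18, 8) = 2; 3 - 3 = 0, which IS divisible by 2, so compatible.
    Write x = 3 + 18·t and substitute into x ≡ 3 (mod 8): 18·t ≡ 3 − 3 = 0 (mod 8).
    Divide the congruence (and modulus) by g = 2: 9·t ≡ 0 (mod 4).
    Reduce coefficients mod 4: 1·t ≡ 0 (mod 4).
    So t ≡ 0 (mod 4).
    Then x = 3 + 18·0 = 3, valid modulo lcm(18, 8) = 72: x ≡ 3 (mod 72).
Verify: 3 mod 9 = 3, 3 mod 18 = 3, 3 mod 8 = 3.

x ≡ 3 (mod 72).


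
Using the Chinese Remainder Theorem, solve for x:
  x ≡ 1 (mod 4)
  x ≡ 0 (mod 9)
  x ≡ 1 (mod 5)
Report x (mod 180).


Moduli 4, 9, 5 are pairwise coprime; by CRT there is a unique solution modulo M = 4 · 9 · 5 = 180.
Solve pairwise, accumulating the modulus:
  Start with x ≡ 1 (mod 4).
  Combine with x ≡ 0 (mod 9): since gcd(4, 9) = 1, we get a unique residue mod 36.
    Write x = 1 + 4·t and substitute into x ≡ 0 (mod 9): 4·t ≡ 0 − 1 = -1 (mod 9).
    Reduce coefficients mod 9: 4·t ≡ 8 (mod 9).
    The inverse of 4 mod 9 is 7 (since 4·7 = 28 = 3·9 + 1), so t ≡ 7·8 = 56 ≡ 2 (mod 9).
    Then x = 1 + 4·2 = 9, valid modulo lcm(4, 9) = 36: x ≡ 9 (mod 36).
  Combine with x ≡ 1 (mod 5): since gcd(36, 5) = 1, we get a unique residue mod 180.
    Write x = 9 + 36·t and substitute into x ≡ 1 (mod 5): 36·t ≡ 1 − 9 = -8 (mod 5).
    Reduce coefficients mod 5: 1·t ≡ 2 (mod 5).
    So t ≡ 2 (mod 5).
    Then x = 9 + 36·2 = 81, valid modulo lcm(36, 5) = 180: x ≡ 81 (mod 180).
Verify: 81 mod 4 = 1 ✓, 81 mod 9 = 0 ✓, 81 mod 5 = 1 ✓.

x ≡ 81 (mod 180).


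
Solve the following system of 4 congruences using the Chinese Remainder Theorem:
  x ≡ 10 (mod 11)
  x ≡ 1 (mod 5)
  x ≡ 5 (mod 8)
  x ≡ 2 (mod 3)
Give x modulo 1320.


Product of moduli M = 11 · 5 · 8 · 3 = 1320.
Merge one congruence at a time:
  Start: x ≡ 10 (mod 11).
  Combine with x ≡ 1 (mod 5); new modulus lcm = 55.
    Write x = 10 + 11·t and substitute into x ≡ 1 (mod 5): 11·t ≡ 1 − 10 = -9 (mod 5).
    Reduce coefficients mod 5: 1·t ≡ 1 (mod 5).
    So t ≡ 1 (mod 5).
    Then x = 10 + 11·1 = 21, valid modulo lcm(11, 5) = 55: x ≡ 21 (mod 55).
  Combine with x ≡ 5 (mod 8); new modulus lcm = 440.
    Write x = 21 + 55·t and substitute into x ≡ 5 (mod 8): 55·t ≡ 5 − 21 = -16 (mod 8).
    Reduce coefficients mod 8: 7·t ≡ 0 (mod 8).
    The inverse of 7 mod 8 is 7 (since 7·7 = 49 = 6·8 + 1), so t ≡ 7·0 = 0 ≡ 0 (mod 8).
    Then x = 21 + 55·0 = 21, valid modulo lcm(55, 8) = 440: x ≡ 21 (mod 440).
  Combine with x ≡ 2 (mod 3); new modulus lcm = 1320.
    Write x = 21 + 440·t and substitute into x ≡ 2 (mod 3): 440·t ≡ 2 − 21 = -19 (mod 3).
    Reduce coefficients mod 3: 2·t ≡ 2 (mod 3).
    The inverse of 2 mod 3 is 2 (since 2·2 = 4 = 1·3 + 1), so t ≡ 2·2 = 4 ≡ 1 (mod 3).
    Then x = 21 + 440·1 = 461, valid modulo lcm(440, 3) = 1320: x ≡ 461 (mod 1320).
Verify against each original: 461 mod 11 = 10, 461 mod 5 = 1, 461 mod 8 = 5, 461 mod 3 = 2.

x ≡ 461 (mod 1320).


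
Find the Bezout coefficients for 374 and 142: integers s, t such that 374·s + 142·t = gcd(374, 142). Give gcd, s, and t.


Euclidean algorithm on (374, 142) — divide until remainder is 0:
  374 = 2 · 142 + 90
  142 = 1 · 90 + 52
  90 = 1 · 52 + 38
  52 = 1 · 38 + 14
  38 = 2 · 14 + 10
  14 = 1 · 10 + 4
  10 = 2 · 4 + 2
  4 = 2 · 2 + 0
gcd(374, 142) = 2.
Track Bezout coefficients alongside the remainders: start with r₀ = 374 = a·1 + b·0 (s = 1, t = 0) and r₁ = 142 = a·0 + b·1 (s = 0, t = 1); each new remainder r_{k+1} = r_{k-1} − q_k·r_k inherits s_{k+1} = s_{k-1} − q_k·s_k, t_{k+1} = t_{k-1} − q_k·t_k, so r_k = a·s_k + b·t_k at every step:
  q = 2: r = 90, s = 1 − 2·0 = 1, t = 0 − 2·1 = -2  (check: 374·1 + 142·(-2) = 90)
  q = 1: r = 52, s = 0 − 1·1 = -1, t = 1 − 1·(-2) = 3  (check: 374·(-1) + 142·3 = 52)
  q = 1: r = 38, s = 1 − 1·(-1) = 2, t = -2 − 1·3 = -5  (check: 374·2 + 142·(-5) = 38)
  q = 1: r = 14, s = -1 − 1·2 = -3, t = 3 − 1·(-5) = 8  (check: 374·(-3) + 142·8 = 14)
  q = 2: r = 10, s = 2 − 2·(-3) = 8, t = -5 − 2·8 = -21  (check: 374·8 + 142·(-21) = 10)
  q = 1: r = 4, s = -3 − 1·8 = -11, t = 8 − 1·(-21) = 29  (check: 374·(-11) + 142·29 = 4)
  q = 2: r = 2, s = 8 − 2·(-11) = 30, t = -21 − 2·29 = -79  (check: 374·30 + 142·(-79) = 2)
The row with r = 2 (the gcd) gives the Bezout coefficients s = 30, t = -79.
Result: 374 · (30) + 142 · (-79) = 2.

gcd(374, 142) = 2; s = 30, t = -79 (check: 374·30 + 142·(-79) = 2).


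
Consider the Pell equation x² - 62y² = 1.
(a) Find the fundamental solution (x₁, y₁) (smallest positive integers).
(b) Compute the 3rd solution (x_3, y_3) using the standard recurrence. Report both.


Step 1: Find the fundamental solution (x₁, y₁) of x² - 62y² = 1.
  Expand √62 as a continued fraction. a₀ = ⌊√62⌋ = 7; iterate m_{k+1} = d_k·a_k − m_k, d_{k+1} = (62 − m_{k+1}²)/d_k, a_{k+1} = ⌊(a₀ + m_{k+1})/d_{k+1}⌋ (starting m₀ = 0, d₀ = 1), with convergents p_k = a_k·p_{k-1} + p_{k-2}, q_k = a_k·q_{k-1} + q_{k-2} (p₋₁ = 1, q₋₁ = 0):
  k = 0: a₀ = 7; p₀/q₀ = 7/1; p₀² − 62·q₀² = 49 − 62 = -13.
  k = 1: m = 7, d = 13, a = ⌊(7 + 7)/13⌋ = 1; p/q = (1·7 + 1)/(1·1 + 0) = 8/1; p² − 62·q² = 64 − 62 = 2.
  k = 2: m = 6, d = 2, a = ⌊(7 + 6)/2⌋ = 6; p/q = (6·8 + 7)/(6·1 + 1) = 55/7; p² − 62·q² = 3025 − 3038 = -13.
  k = 3: m = 6, d = 13, a = ⌊(7 + 6)/13⌋ = 1; p/q = (1·55 + 8)/(1·7 + 1) = 63/8; p² − 62·q² = 3969 − 3968 = 1.
  The first convergent with p² − 62·q² = 1 gives the fundamental solution (x₁, y₁) = (63, 8).
Step 2: Apply the recurrence (x_{n+1}, y_{n+1}) = (x₁x_n + 62y₁y_n, x₁y_n + y₁x_n) repeatedly.
  From (x_1, y_1) = (63, 8): x_2 = 63·63 + 62·8·8 = 7937; y_2 = 63·8 + 8·63 = 1008.
  From (x_2, y_2) = (7937, 1008): x_3 = 63·7937 + 62·8·1008 = 999999; y_3 = 63·1008 + 8·7937 = 127000.
Step 3: Verify x_3² - 62·y_3² = 999998000001 - 999998000000 = 1 (should be 1). ✓

(x_1, y_1) = (63, 8); (x_3, y_3) = (999999, 127000).


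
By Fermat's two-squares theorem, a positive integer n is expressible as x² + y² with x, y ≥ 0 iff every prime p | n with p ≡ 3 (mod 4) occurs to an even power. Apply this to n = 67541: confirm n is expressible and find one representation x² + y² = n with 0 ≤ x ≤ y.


Step 1: Factor n = 67541 = 17 · 29 · 137.
Step 2: Check the mod-4 condition on each prime factor: 17 ≡ 1 (mod 4), exponent 1; 29 ≡ 1 (mod 4), exponent 1; 137 ≡ 1 (mod 4), exponent 1.
All primes ≡ 3 (mod 4) appear to even exponent (or don't appear), so by the two-squares theorem n IS expressible as a sum of two squares.
Step 3: Build a representation. Here n = 17 · 29 · 137 is a product of primes ≡ 1 (mod 4). Each prime p ≡ 1 (mod 4) is itself a sum of two squares; find a² by testing p − a² for a perfect square:
  17: 17 − 1² = 16 = 4² ⇒ 17 = 1² + 4².
  29: 29 − 1² = 28, 29 − 2² = 25 = 5² ⇒ 29 = 2² + 5².
  137: 137 − 1² = 136, 137 − 2² = 133, 137 − 3² = 128, 137 − 4² = 121 = 11² ⇒ 137 = 4² + 11².
  Combine using the Brahmagupta–Fibonacci identity (a² + b²)(c² + d²) = (ac − bd)² + (ad + bc)² = (ac + bd)² + (ad − bc)²:
  17 · 29 = 493: from (1² + 4²)(2² + 5²), take (1·2 − 4·5, 1·5 + 4·2) = (2 − 20, 5 + 8) = (-18, 13); dropping signs (only squares matter) gives (18, 13); check 18² + 13² = 324 + 169 = 493 ✓.
  493 · 137 = 67541: from (18² + 13²)(4² + 11²), take (18·4 − 13·11, 18·11 + 13·4) = (72 − 143, 198 + 52) = (-71, 250); dropping signs (only squares matter) gives (71, 250); check 71² + 250² = 5041 + 62500 = 67541 ✓.
Step 4: Order so x ≤ y and verify: 71² + 250² = 5041 + 62500 = 67541 = n. ✓

n = 67541 = 71² + 250² (one valid representation with x ≤ y).


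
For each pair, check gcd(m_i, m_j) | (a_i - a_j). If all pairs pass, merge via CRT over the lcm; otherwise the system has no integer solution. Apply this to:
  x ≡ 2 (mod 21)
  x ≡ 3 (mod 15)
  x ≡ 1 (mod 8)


Moduli 21, 15, 8 are not pairwise coprime, so CRT works modulo lcm(m_i) when all pairwise compatibility conditions hold.
Pairwise compatibility: gcd(m_i, m_j) must divide a_i - a_j for every pair.
Merge one congruence at a time:
  Start: x ≡ 2 (mod 21).
  Combine with x ≡ 3 (mod 15): gcd(21, 15) = 3, and 3 - 2 = 1 is NOT divisible by 3.
    ⇒ system is inconsistent (no integer solution).

No solution (the system is inconsistent).


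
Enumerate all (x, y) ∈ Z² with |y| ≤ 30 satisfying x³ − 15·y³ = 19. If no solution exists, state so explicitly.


The equation is x³ - 15y³ = 19. For fixed y, x³ = 15·y³ + 19, so a solution requires the RHS to be a perfect cube.
Strategy: iterate y from -30 to 30, compute RHS = 15·y³ + 19, and check whether it is a (positive or negative) perfect cube.
Check small values of y:
  y = 0: RHS = 19 is not a perfect cube.
  y = 1: RHS = 34 is not a perfect cube.
  y = -1: RHS = 4 is not a perfect cube.
  y = 2: RHS = 139 is not a perfect cube.
  y = -2: RHS = -101 is not a perfect cube.
  y = 3: RHS = 424 is not a perfect cube.
  y = -3: RHS = -386 is not a perfect cube.
Continuing the search up to |y| = 30 finds no solutions either.
No (x, y) in the scanned range satisfies the equation.

No integer solutions with |y| ≤ 30.


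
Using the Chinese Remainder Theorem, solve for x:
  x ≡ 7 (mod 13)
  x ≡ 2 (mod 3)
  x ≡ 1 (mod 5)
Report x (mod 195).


Moduli 13, 3, 5 are pairwise coprime; by CRT there is a unique solution modulo M = 13 · 3 · 5 = 195.
Solve pairwise, accumulating the modulus:
  Start with x ≡ 7 (mod 13).
  Combine with x ≡ 2 (mod 3): since gcd(13, 3) = 1, we get a unique residue mod 39.
    Write x = 7 + 13·t and substitute into x ≡ 2 (mod 3): 13·t ≡ 2 − 7 = -5 (mod 3).
    Reduce coefficients mod 3: 1·t ≡ 1 (mod 3).
    So t ≡ 1 (mod 3).
    Then x = 7 + 13·1 = 20, valid modulo lcm(13, 3) = 39: x ≡ 20 (mod 39).
  Combine with x ≡ 1 (mod 5): since gcd(39, 5) = 1, we get a unique residue mod 195.
    Write x = 20 + 39·t and substitute into x ≡ 1 (mod 5): 39·t ≡ 1 − 20 = -19 (mod 5).
    Reduce coefficients mod 5: 4·t ≡ 1 (mod 5).
    The inverse of 4 mod 5 is 4 (since 4·4 = 16 = 3·5 + 1), so t ≡ 4·1 = 4 ≡ 4 (mod 5).
    Then x = 20 + 39·4 = 176, valid modulo lcm(39, 5) = 195: x ≡ 176 (mod 195).
Verify: 176 mod 13 = 7 ✓, 176 mod 3 = 2 ✓, 176 mod 5 = 1 ✓.

x ≡ 176 (mod 195).


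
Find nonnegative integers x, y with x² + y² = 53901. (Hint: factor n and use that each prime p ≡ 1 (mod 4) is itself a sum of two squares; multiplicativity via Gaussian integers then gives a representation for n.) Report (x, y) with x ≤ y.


Step 1: Factor n = 53901 = 3^2 · 53 · 113.
Step 2: Check the mod-4 condition on each prime factor: 3 ≡ 3 (mod 4), exponent 2 (must be even); 53 ≡ 1 (mod 4), exponent 1; 113 ≡ 1 (mod 4), exponent 1.
All primes ≡ 3 (mod 4) appear to even exponent (or don't appear), so by the two-squares theorem n IS expressible as a sum of two squares.
Step 3: Build a representation. Group n = k² · m with k = 3 and m = 53 · 113 = 5989 (a product of primes ≡ 1 (mod 4)); a representation of m scales to one of n via (k·x)² + (k·y)² = k²(x² + y²). Each prime p ≡ 1 (mod 4) is itself a sum of two squares; find a² by testing p − a² for a perfect square:
  53: 53 − 1² = 52, 53 − 2² = 49 = 7² ⇒ 53 = 2² + 7².
  113: 113 − 1² = 112, 113 − 2² = 109, 113 − 3² = 104, 113 − 4² = 97, 113 − 5² = 88, 113 − 6² = 77, 113 − 7² = 64 = 8² ⇒ 113 = 7² + 8².
  Combine using the Brahmagupta–Fibonacci identity (a² + b²)(c² + d²) = (ac − bd)² + (ad + bc)² = (ac + bd)² + (ad − bc)²:
  53 · 113 = 5989: from (2² + 7²)(7² + 8²), take (2·7 − 7·8, 2·8 + 7·7) = (14 − 56, 16 + 49) = (-42, 65); dropping signs (only squares matter) gives (42, 65); check 42² + 65² = 1764 + 4225 = 5989 ✓.
  Scale by k = 3: (3·42, 3·65) = (126, 195).
Step 4: Order so x ≤ y and verify: 126² + 195² = 15876 + 38025 = 53901 = n. ✓

n = 53901 = 126² + 195² (one valid representation with x ≤ y).


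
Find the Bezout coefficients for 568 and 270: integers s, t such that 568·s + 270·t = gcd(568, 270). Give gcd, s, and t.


Euclidean algorithm on (568, 270) — divide until remainder is 0:
  568 = 2 · 270 + 28
  270 = 9 · 28 + 18
  28 = 1 · 18 + 10
  18 = 1 · 10 + 8
  10 = 1 · 8 + 2
  8 = 4 · 2 + 0
gcd(568, 270) = 2.
Track Bezout coefficients alongside the remainders: start with r₀ = 568 = a·1 + b·0 (s = 1, t = 0) and r₁ = 270 = a·0 + b·1 (s = 0, t = 1); each new remainder r_{k+1} = r_{k-1} − q_k·r_k inherits s_{k+1} = s_{k-1} − q_k·s_k, t_{k+1} = t_{k-1} − q_k·t_k, so r_k = a·s_k + b·t_k at every step:
  q = 2: r = 28, s = 1 − 2·0 = 1, t = 0 − 2·1 = -2  (check: 568·1 + 270·(-2) = 28)
  q = 9: r = 18, s = 0 − 9·1 = -9, t = 1 − 9·(-2) = 19  (check: 568·(-9) + 270·19 = 18)
  q = 1: r = 10, s = 1 − 1·(-9) = 10, t = -2 − 1·19 = -21  (check: 568·10 + 270·(-21) = 10)
  q = 1: r = 8, s = -9 − 1·10 = -19, t = 19 − 1·(-21) = 40  (check: 568·(-19) + 270·40 = 8)
  q = 1: r = 2, s = 10 − 1·(-19) = 29, t = -21 − 1·40 = -61  (check: 568·29 + 270·(-61) = 2)
The row with r = 2 (the gcd) gives the Bezout coefficients s = 29, t = -61.
Result: 568 · (29) + 270 · (-61) = 2.

gcd(568, 270) = 2; s = 29, t = -61 (check: 568·29 + 270·(-61) = 2).


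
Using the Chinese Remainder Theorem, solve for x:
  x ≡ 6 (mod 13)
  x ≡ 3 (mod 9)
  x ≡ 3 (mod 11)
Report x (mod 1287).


Moduli 13, 9, 11 are pairwise coprime; by CRT there is a unique solution modulo M = 13 · 9 · 11 = 1287.
Solve pairwise, accumulating the modulus:
  Start with x ≡ 6 (mod 13).
  Combine with x ≡ 3 (mod 9): since gcd(13, 9) = 1, we get a unique residue mod 117.
    Write x = 6 + 13·t and substitute into x ≡ 3 (mod 9): 13·t ≡ 3 − 6 = -3 (mod 9).
    Reduce coefficients mod 9: 4·t ≡ 6 (mod 9).
    The inverse of 4 mod 9 is 7 (since 4·7 = 28 = 3·9 + 1), so t ≡ 7·6 = 42 ≡ 6 (mod 9).
    Then x = 6 + 13·6 = 84, valid modulo lcm(13, 9) = 117: x ≡ 84 (mod 117).
  Combine with x ≡ 3 (mod 11): since gcd(117, 11) = 1, we get a unique residue mod 1287.
    Write x = 84 + 117·t and substitute into x ≡ 3 (mod 11): 117·t ≡ 3 − 84 = -81 (mod 11).
    Reduce coefficients mod 11: 7·t ≡ 7 (mod 11).
    The inverse of 7 mod 11 is 8 (since 7·8 = 56 = 5·11 + 1), so t ≡ 8·7 = 56 ≡ 1 (mod 11).
    Then x = 84 + 117·1 = 201, valid modulo lcm(117, 11) = 1287: x ≡ 201 (mod 1287).
Verify: 201 mod 13 = 6 ✓, 201 mod 9 = 3 ✓, 201 mod 11 = 3 ✓.

x ≡ 201 (mod 1287).


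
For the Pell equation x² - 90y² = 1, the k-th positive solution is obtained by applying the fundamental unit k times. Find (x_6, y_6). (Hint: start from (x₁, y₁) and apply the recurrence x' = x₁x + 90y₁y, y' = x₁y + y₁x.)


Step 1: Find the fundamental solution (x₁, y₁) of x² - 90y² = 1.
  Expand √90 as a continued fraction. a₀ = ⌊√90⌋ = 9; iterate m_{k+1} = d_k·a_k − m_k, d_{k+1} = (90 − m_{k+1}²)/d_k, a_{k+1} = ⌊(a₀ + m_{k+1})/d_{k+1}⌋ (starting m₀ = 0, d₀ = 1), with convergents p_k = a_k·p_{k-1} + p_{k-2}, q_k = a_k·q_{k-1} + q_{k-2} (p₋₁ = 1, q₋₁ = 0):
  k = 0: a₀ = 9; p₀/q₀ = 9/1; p₀² − 90·q₀² = 81 − 90 = -9.
  k = 1: m = 9, d = 9, a = ⌊(9 + 9)/9⌋ = 2; p/q = (2·9 + 1)/(2·1 + 0) = 19/2; p² − 90·q² = 361 − 360 = 1.
  The first convergent with p² − 90·q² = 1 gives the fundamental solution (x₁, y₁) = (19, 2).
Step 2: Apply the recurrence (x_{n+1}, y_{n+1}) = (x₁x_n + 90y₁y_n, x₁y_n + y₁x_n) repeatedly.
  From (x_1, y_1) = (19, 2): x_2 = 19·19 + 90·2·2 = 721; y_2 = 19·2 + 2·19 = 76.
  From (x_2, y_2) = (721, 76): x_3 = 19·721 + 90·2·76 = 27379; y_3 = 19·76 + 2·721 = 2886.
  From (x_3, y_3) = (27379, 2886): x_4 = 19·27379 + 90·2·2886 = 1039681; y_4 = 19·2886 + 2·27379 = 109592.
  From (x_4, y_4) = (1039681, 109592): x_5 = 19·1039681 + 90·2·109592 = 39480499; y_5 = 19·109592 + 2·1039681 = 4161610.
  From (x_5, y_5) = (39480499, 4161610): x_6 = 19·39480499 + 90·2·4161610 = 1499219281; y_6 = 19·4161610 + 2·39480499 = 158031588.
Step 3: Verify x_6² - 90·y_6² = 2247658452522156961 - 2247658452522156960 = 1 (should be 1). ✓

(x_1, y_1) = (19, 2); (x_6, y_6) = (1499219281, 158031588).
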